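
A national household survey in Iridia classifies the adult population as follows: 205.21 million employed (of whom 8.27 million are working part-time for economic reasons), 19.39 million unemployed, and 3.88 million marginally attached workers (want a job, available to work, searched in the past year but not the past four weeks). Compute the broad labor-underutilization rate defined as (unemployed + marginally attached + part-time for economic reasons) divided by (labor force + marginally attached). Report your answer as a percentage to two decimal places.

Broad underutilization rate ≈ 13.80%.

Labor force = 205.21 + 19.39 = 224.60 million.
Numerator = 19.39 + 3.88 + 8.27 = 31.54 million.
Denominator = 224.60 + 3.88 = 228.48 million.
Broad rate = 31.54 / 228.48 = 13.80%.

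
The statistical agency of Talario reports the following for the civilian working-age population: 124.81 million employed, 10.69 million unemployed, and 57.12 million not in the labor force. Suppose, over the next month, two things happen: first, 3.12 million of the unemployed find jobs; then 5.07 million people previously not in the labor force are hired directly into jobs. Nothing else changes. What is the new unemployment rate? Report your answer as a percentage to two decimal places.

Initially, labor force = 124.81 + 10.69 = 135.50 million, so u = 10.69/135.50 = 7.89%.
After the first change, unemployed falls and employed rises by 3.12; labor force unchanged → E = 127.93, U = 7.57, labor force = 135.50 million.
After the second change, employed and labor force both rise by 5.07; unemployed unchanged → E = 133.00, U = 7.57, labor force = 140.57 million.
New unemployment rate = 7.57 / 140.57 = 5.39%.

New unemployment rate ≈ 5.39%.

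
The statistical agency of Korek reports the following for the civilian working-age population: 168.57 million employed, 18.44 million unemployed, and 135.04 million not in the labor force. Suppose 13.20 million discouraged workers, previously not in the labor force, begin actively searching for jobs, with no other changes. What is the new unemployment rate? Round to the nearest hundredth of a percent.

Initially, labor force = 168.57 + 18.44 = 187.01 million, so u = 18.44/187.01 = 9.86%.
After the change, unemployed and labor force both rise by 13.20 → E = 168.57, U = 31.64, labor force = 200.21 million.
New unemployment rate = 31.64 / 200.21 = 15.80%.

New unemployment rate ≈ 15.80%.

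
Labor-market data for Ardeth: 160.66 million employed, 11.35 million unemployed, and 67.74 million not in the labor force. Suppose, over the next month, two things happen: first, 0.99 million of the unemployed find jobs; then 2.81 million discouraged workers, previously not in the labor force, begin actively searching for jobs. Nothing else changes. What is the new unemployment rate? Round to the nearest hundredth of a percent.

New unemployment rate ≈ 7.53%.

Initially, labor force = 160.66 + 11.35 = 172.01 million, so u = 11.35/172.01 = 6.60%.
After the first change, unemployed falls and employed rises by 0.99; labor force unchanged → E = 161.65, U = 10.36, labor force = 172.01 million.
After the second change, unemployed and labor force both rise by 2.81 → E = 161.65, U = 13.17, labor force = 174.82 million.
New unemployment rate = 13.17 / 174.82 = 7.53%.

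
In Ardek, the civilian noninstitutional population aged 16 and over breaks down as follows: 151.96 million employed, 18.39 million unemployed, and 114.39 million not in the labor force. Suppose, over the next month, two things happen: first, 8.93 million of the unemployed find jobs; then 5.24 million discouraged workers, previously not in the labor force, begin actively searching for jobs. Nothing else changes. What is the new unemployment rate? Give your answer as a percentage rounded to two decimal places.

Initially, labor force = 151.96 + 18.39 = 170.35 million, so u = 18.39/170.35 = 10.80%.
After the first change, unemployed falls and employed rises by 8.93; labor force unchanged → E = 160.89, U = 9.46, labor force = 170.35 million.
After the second change, unemployed and labor force both rise by 5.24 → E = 160.89, U = 14.70, labor force = 175.59 million.
New unemployment rate = 14.70 / 175.59 = 8.37%.

New unemployment rate ≈ 8.37%.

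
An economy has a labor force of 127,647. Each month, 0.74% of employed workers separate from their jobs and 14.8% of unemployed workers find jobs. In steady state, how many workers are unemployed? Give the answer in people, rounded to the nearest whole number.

About 6,078 are unemployed in steady state.

Steady-state unemployment rate u* = s/(s+f) = 0.74/(0.74+14.8) = 0.047619.
Unemployed = u* × labor force = 0.047619 × 127,647 ≈ 6,078.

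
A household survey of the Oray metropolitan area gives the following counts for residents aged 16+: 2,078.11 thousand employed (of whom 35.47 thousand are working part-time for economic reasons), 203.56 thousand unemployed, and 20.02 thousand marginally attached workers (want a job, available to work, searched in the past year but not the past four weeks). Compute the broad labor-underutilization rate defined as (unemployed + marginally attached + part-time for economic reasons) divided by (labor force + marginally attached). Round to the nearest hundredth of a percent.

Labor force = 2,078.11 + 203.56 = 2,281.67 thousand.
Numerator = 203.56 + 20.02 + 35.47 = 259.05 thousand.
Denominator = 2,281.67 + 20.02 = 2,301.69 thousand.
Broad rate = 259.05 / 2,301.69 = 11.25%.

Broad underutilization rate ≈ 11.25%.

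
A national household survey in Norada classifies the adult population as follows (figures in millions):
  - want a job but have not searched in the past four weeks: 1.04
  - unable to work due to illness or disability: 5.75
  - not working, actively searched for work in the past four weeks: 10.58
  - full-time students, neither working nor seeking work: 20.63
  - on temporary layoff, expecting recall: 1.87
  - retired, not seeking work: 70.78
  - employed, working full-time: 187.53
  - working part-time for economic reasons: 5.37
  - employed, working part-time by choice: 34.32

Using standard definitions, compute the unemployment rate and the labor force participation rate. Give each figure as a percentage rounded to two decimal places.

Unemployment rate ≈ 5.19%; labor force participation rate ≈ 70.94%.

Employed = 187.53 + 5.37 + 34.32 = 227.22 million (anyone who worked, including part-time for economic reasons, counts as employed).
Unemployed = 10.58 + 1.87 = 12.45 million (jobless and actively searching, or on temporary layoff).
Labor force = 227.22 + 12.45 = 239.67 million.
Not in labor force = 1.04 + 5.75 + 20.63 + 70.78 = 98.20 million (those not working and not actively searching are outside the labor force — including those who want a job but have given up searching).
Civilian working-age population = 239.67 + 98.20 = 337.87 million.
Unemployment rate = 12.45 / 239.67 = 5.19%.
Labor force participation rate = 239.67 / 337.87 = 70.94%.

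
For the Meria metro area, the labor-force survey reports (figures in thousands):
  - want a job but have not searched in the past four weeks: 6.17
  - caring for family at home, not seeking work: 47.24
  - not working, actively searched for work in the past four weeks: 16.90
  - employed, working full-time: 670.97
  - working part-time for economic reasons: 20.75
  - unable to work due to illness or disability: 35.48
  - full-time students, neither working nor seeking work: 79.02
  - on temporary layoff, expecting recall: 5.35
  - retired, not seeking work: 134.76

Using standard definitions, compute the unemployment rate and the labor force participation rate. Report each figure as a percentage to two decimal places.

Employed = 670.97 + 20.75 = 691.72 thousand (anyone who worked, including part-time for economic reasons, counts as employed).
Unemployed = 16.90 + 5.35 = 22.25 thousand (jobless and actively searching, or on temporary layoff).
Labor force = 691.72 + 22.25 = 713.97 thousand.
Not in labor force = 6.17 + 47.24 + 35.48 + 79.02 + 134.76 = 302.67 thousand (those not working and not actively searching are outside the labor force — including those who want a job but have given up searching).
Civilian working-age population = 713.97 + 302.67 = 1,016.64 thousand.
Unemployment rate = 22.25 / 713.97 = 3.12%.
Labor force participation rate = 713.97 / 1,016.64 = 70.23%.

Unemployment rate ≈ 3.12%; labor force participation rate ≈ 70.23%.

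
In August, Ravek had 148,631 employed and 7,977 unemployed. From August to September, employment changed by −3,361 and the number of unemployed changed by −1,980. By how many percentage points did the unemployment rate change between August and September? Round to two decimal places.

The unemployment rate changed by −1.13 percentage points.

August: labor force = 148,631 + 7,977 = 156,608; u = 7,977/156,608 = 5.09%.
September: labor force = 145,270 + 5,997 = 151,267; u = 5,997/151,267 = 3.96%.
Change = 3.96% − 5.09% = −1.13 pp.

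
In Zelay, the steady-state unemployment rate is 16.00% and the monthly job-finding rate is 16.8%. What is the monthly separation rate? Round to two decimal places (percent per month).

Separation rate ≈ 3.20% per month.

From u* = s/(s+f): s = u·f/(1−u).
s = 0.1600 × 16.8 / (1 − 0.1600) = 2.6880 / 0.8400 ≈ 3.20% per month.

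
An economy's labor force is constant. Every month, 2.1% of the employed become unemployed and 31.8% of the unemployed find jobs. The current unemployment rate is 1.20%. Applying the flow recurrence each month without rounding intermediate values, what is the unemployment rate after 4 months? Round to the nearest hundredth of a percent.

With a fixed labor force, u_{t+1} = u_t + s·(1−u_t) − f·u_t = u_t·(1−s−f) + s.
Here 1−s−f = 0.661 and s = 0.021.
u_1 = 0.012000 × 0.661 + 0.021 = 0.028932.
u_2 = 0.028932 × 0.661 + 0.021 = 0.040124.
u_3 = 0.040124 × 0.661 + 0.021 = 0.047522.
u_4 = 0.047522 × 0.661 + 0.021 = 0.052412.

Unemployment rate after four months ≈ 5.24%.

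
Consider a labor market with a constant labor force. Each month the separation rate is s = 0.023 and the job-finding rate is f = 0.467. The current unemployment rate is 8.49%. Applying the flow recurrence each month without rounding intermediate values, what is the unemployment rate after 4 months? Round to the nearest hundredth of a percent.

Unemployment rate after four months ≈ 4.95%.

With a fixed labor force, u_{t+1} = u_t + s·(1−u_t) − f·u_t = u_t·(1−s−f) + s.
Here 1−s−f = 0.510 and s = 0.023.
u_1 = 0.084900 × 0.510 + 0.023 = 0.066299.
u_2 = 0.066299 × 0.510 + 0.023 = 0.056812.
u_3 = 0.056812 × 0.510 + 0.023 = 0.051974.
u_4 = 0.051974 × 0.510 + 0.023 = 0.049507.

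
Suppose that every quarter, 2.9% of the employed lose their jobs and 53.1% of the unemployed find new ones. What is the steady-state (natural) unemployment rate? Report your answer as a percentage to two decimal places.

At steady state the flows balance: s·E = f·U, so U/(E+U) = s/(s+f).
u* = 2.9 / (2.9 + 53.1) = 2.9 / 56.00 = 5.18%.

Steady-state unemployment rate ≈ 5.18%.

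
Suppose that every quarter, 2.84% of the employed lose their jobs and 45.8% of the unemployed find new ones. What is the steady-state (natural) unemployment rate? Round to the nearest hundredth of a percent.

Steady-state unemployment rate ≈ 5.84%.

At steady state the flows balance: s·E = f·U, so U/(E+U) = s/(s+f).
u* = 2.84 / (2.84 + 45.8) = 2.84 / 48.64 = 5.84%.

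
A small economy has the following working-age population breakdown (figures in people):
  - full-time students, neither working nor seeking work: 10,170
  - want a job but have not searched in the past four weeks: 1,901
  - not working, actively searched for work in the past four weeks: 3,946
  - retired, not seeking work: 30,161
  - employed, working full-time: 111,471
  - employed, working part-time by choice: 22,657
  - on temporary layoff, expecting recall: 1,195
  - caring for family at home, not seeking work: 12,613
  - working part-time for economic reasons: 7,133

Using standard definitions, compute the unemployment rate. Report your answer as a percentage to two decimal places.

Unemployment rate ≈ 3.51%.

Employed = 111,471 + 22,657 + 7,133 = 141,261 (anyone who worked, including part-time for economic reasons, counts as employed).
Unemployed = 3,946 + 1,195 = 5,141 (jobless and actively searching, or on temporary layoff).
Labor force = 141,261 + 5,141 = 146,402.
Unemployment rate = 5,141 / 146,402 = 3.51%.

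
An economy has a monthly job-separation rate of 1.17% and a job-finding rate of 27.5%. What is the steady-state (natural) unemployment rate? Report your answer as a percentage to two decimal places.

At steady state the flows balance: s·E = f·U, so U/(E+U) = s/(s+f).
u* = 1.17 / (1.17 + 27.5) = 1.17 / 28.67 = 4.08%.

Steady-state unemployment rate ≈ 4.08%.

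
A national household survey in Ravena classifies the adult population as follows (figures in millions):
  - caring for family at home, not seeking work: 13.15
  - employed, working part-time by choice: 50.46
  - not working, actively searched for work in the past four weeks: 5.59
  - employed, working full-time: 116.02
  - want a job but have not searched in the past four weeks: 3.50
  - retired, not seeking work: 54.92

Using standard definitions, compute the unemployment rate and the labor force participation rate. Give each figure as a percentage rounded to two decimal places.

Unemployment rate ≈ 3.25%; labor force participation rate ≈ 70.62%.

Employed = 50.46 + 116.02 = 166.48 million.
Unemployed = 5.59 million.
Labor force = 166.48 + 5.59 = 172.07 million.
Not in labor force = 13.15 + 3.50 + 54.92 = 71.57 million (those not working and not actively searching are outside the labor force — including those who want a job but have given up searching).
Civilian working-age population = 172.07 + 71.57 = 243.64 million.
Unemployment rate = 5.59 / 172.07 = 3.25%.
Labor force participation rate = 172.07 / 243.64 = 70.62%.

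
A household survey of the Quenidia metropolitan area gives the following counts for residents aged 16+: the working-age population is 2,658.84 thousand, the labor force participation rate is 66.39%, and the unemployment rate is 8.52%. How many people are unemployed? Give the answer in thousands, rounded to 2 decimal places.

About 150.40 thousand are unemployed.

Labor force = 0.6639 × 2,658.84 = 1,765.20 thousand.
Unemployed = 0.0852 × 1,765.20 ≈ 150.40 thousand.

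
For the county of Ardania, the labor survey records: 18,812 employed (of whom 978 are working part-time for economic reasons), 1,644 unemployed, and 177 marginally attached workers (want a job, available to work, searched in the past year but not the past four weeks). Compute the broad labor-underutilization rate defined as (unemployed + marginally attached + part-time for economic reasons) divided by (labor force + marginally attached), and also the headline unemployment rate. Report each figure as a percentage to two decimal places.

Broad underutilization rate ≈ 13.57%; headline unemployment rate ≈ 8.04%.

Labor force = 18,812 + 1,644 = 20,456.
Numerator = 1,644 + 177 + 978 = 2,799.
Denominator = 20,456 + 177 = 20,633.
Broad rate = 2,799 / 20,633 = 13.57%.
Headline unemployment rate = 1,644 / 20,456 = 8.04%.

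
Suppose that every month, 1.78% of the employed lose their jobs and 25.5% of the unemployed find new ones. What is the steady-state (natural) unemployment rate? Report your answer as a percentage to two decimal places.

At steady state the flows balance: s·E = f·U, so U/(E+U) = s/(s+f).
u* = 1.78 / (1.78 + 25.5) = 1.78 / 27.28 = 6.52%.

Steady-state unemployment rate ≈ 6.52%.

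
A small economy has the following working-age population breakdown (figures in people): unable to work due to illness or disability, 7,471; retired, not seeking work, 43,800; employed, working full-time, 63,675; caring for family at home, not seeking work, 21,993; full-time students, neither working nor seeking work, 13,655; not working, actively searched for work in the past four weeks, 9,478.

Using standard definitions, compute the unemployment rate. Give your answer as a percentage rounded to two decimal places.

Employed = 63,675.
Unemployed = 9,478.
Labor force = 63,675 + 9,478 = 73,153.
Unemployment rate = 9,478 / 73,153 = 12.96%.

Unemployment rate ≈ 12.96%.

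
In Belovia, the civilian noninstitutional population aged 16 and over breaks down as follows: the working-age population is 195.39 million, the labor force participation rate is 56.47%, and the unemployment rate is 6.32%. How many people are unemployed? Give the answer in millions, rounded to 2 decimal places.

About 6.97 million are unemployed.

Labor force = 0.5647 × 195.39 = 110.34 million.
Unemployed = 0.0632 × 110.34 ≈ 6.97 million.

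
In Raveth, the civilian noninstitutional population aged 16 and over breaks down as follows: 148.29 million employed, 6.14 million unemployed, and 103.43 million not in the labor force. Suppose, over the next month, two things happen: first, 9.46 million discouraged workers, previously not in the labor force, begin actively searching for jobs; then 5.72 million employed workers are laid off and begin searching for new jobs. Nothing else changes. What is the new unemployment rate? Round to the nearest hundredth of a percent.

Initially, labor force = 148.29 + 6.14 = 154.43 million, so u = 6.14/154.43 = 3.98%.
After the first change, unemployed and labor force both rise by 9.46 → E = 148.29, U = 15.60, labor force = 163.89 million.
After the second change, employed falls and unemployed rises by 5.72; labor force unchanged → E = 142.57, U = 21.32, labor force = 163.89 million.
New unemployment rate = 21.32 / 163.89 = 13.01%.

New unemployment rate ≈ 13.01%.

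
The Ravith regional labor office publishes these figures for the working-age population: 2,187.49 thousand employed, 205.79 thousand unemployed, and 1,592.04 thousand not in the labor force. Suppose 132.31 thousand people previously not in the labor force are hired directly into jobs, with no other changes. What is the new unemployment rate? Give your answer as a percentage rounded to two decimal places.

New unemployment rate ≈ 8.15%.

Initially, labor force = 2,187.49 + 205.79 = 2,393.28 thousand, so u = 205.79/2,393.28 = 8.60%.
After the change, employed and labor force both rise by 132.31; unemployed unchanged → E = 2,319.80, U = 205.79, labor force = 2,525.59 thousand.
New unemployment rate = 205.79 / 2,525.59 = 8.15%.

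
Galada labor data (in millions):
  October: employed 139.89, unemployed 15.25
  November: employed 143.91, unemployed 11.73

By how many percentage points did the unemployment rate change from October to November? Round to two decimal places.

The unemployment rate changed by −2.29 percentage points.

October: labor force = 139.89 + 15.25 = 155.14; u = 15.25/155.14 = 9.83%.
November: labor force = 143.91 + 11.73 = 155.64; u = 11.73/155.64 = 7.54%.
Change = 7.54% − 9.83% = −2.29 pp.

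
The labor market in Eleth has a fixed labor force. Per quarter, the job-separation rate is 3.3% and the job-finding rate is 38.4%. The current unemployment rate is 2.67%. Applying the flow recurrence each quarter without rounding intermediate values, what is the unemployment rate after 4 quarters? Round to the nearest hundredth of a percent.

Unemployment rate after four quarters ≈ 7.31%.

With a fixed labor force, u_{t+1} = u_t + s·(1−u_t) − f·u_t = u_t·(1−s−f) + s.
Here 1−s−f = 0.583 and s = 0.033.
u_1 = 0.026700 × 0.583 + 0.033 = 0.048566.
u_2 = 0.048566 × 0.583 + 0.033 = 0.061314.
u_3 = 0.061314 × 0.583 + 0.033 = 0.068746.
u_4 = 0.068746 × 0.583 + 0.033 = 0.073079.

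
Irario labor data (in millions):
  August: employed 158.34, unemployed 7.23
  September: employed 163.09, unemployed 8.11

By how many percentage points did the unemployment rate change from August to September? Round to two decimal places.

August: labor force = 158.34 + 7.23 = 165.57; u = 7.23/165.57 = 4.37%.
September: labor force = 163.09 + 8.11 = 171.20; u = 8.11/171.20 = 4.74%.
Change = 4.74% − 4.37% = +0.37 pp.

The unemployment rate changed by +0.37 percentage points.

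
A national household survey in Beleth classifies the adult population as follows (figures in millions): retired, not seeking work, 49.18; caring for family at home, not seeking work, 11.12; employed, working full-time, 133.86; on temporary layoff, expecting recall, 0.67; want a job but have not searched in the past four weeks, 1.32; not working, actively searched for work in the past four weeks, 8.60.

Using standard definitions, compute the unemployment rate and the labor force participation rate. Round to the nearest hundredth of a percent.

Employed = 133.86 million.
Unemployed = 0.67 + 8.60 = 9.27 million (jobless and actively searching, or on temporary layoff).
Labor force = 133.86 + 9.27 = 143.13 million.
Not in labor force = 49.18 + 11.12 + 1.32 = 61.62 million (those not working and not actively searching are outside the labor force — including those who want a job but have given up searching).
Civilian working-age population = 143.13 + 61.62 = 204.75 million.
Unemployment rate = 9.27 / 143.13 = 6.48%.
Labor force participation rate = 143.13 / 204.75 = 69.90%.

Unemployment rate ≈ 6.48%; labor force participation rate ≈ 69.90%.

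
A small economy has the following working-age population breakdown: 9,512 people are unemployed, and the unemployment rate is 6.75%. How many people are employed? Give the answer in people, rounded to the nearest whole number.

About 131,407 are employed.

Labor force = U / u = 9,512 / 0.0675 ≈ 140,919.
Employed = labor force − unemployed = 140,919 − 9,512 = 131,407.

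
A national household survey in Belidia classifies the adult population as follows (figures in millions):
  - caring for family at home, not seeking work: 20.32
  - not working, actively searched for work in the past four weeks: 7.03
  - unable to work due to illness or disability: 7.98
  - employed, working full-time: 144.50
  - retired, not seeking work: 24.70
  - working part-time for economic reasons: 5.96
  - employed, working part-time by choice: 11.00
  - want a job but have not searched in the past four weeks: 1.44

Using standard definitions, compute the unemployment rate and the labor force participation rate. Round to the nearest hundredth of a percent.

Employed = 144.50 + 5.96 + 11.00 = 161.46 million (anyone who worked, including part-time for economic reasons, counts as employed).
Unemployed = 7.03 million.
Labor force = 161.46 + 7.03 = 168.49 million.
Not in labor force = 20.32 + 7.98 + 24.70 + 1.44 = 54.44 million (those not working and not actively searching are outside the labor force — including those who want a job but have given up searching).
Civilian working-age population = 168.49 + 54.44 = 222.93 million.
Unemployment rate = 7.03 / 168.49 = 4.17%.
Labor force participation rate = 168.49 / 222.93 = 75.58%.

Unemployment rate ≈ 4.17%; labor force participation rate ≈ 75.58%.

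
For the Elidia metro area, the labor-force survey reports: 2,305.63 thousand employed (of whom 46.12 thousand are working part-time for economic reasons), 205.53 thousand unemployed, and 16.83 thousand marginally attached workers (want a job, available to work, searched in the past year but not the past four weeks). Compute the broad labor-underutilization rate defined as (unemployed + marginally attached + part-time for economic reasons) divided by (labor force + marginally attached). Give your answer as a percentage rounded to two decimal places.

Broad underutilization rate ≈ 10.62%.

Labor force = 2,305.63 + 205.53 = 2,511.16 thousand.
Numerator = 205.53 + 16.83 + 46.12 = 268.48 thousand.
Denominator = 2,511.16 + 16.83 = 2,527.99 thousand.
Broad rate = 268.48 / 2,527.99 = 10.62%.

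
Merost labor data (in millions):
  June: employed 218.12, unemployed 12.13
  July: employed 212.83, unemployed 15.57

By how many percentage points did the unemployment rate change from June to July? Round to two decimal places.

The unemployment rate changed by +1.55 percentage points.

June: labor force = 218.12 + 12.13 = 230.25; u = 12.13/230.25 = 5.27%.
July: labor force = 212.83 + 15.57 = 228.40; u = 15.57/228.40 = 6.82%.
Change = 6.82% − 5.27% = +1.55 pp.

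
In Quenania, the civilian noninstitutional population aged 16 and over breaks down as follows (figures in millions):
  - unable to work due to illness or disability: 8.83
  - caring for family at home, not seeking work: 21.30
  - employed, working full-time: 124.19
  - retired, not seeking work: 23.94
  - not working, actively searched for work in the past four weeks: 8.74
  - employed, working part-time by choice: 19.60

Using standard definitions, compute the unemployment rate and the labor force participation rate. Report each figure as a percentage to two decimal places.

Employed = 124.19 + 19.60 = 143.79 million.
Unemployed = 8.74 million.
Labor force = 143.79 + 8.74 = 152.53 million.
Not in labor force = 8.83 + 21.30 + 23.94 = 54.07 million (those not working and not actively searching are outside the labor force).
Civilian working-age population = 152.53 + 54.07 = 206.60 million.
Unemployment rate = 8.74 / 152.53 = 5.73%.
Labor force participation rate = 152.53 / 206.60 = 73.83%.

Unemployment rate ≈ 5.73%; labor force participation rate ≈ 73.83%.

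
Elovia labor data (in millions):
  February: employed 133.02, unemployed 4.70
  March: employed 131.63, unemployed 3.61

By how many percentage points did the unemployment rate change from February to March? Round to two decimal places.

The unemployment rate changed by −0.74 percentage points.

February: labor force = 133.02 + 4.70 = 137.72; u = 4.70/137.72 = 3.41%.
March: labor force = 131.63 + 3.61 = 135.24; u = 3.61/135.24 = 2.67%.
Change = 2.67% − 3.41% = −0.74 pp.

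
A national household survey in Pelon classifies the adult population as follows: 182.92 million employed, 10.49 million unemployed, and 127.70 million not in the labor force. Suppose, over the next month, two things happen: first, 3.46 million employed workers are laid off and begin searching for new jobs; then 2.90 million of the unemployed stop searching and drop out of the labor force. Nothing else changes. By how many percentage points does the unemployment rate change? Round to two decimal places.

The unemployment rate changes by +0.38 percentage points.

Initially, labor force = 182.92 + 10.49 = 193.41 million, so u = 10.49/193.41 = 5.42%.
After the first change, employed falls and unemployed rises by 3.46; labor force unchanged → E = 179.46, U = 13.95, labor force = 193.41 million.
After the second change, unemployed and labor force both fall by 2.90 → E = 179.46, U = 11.05, labor force = 190.51 million.
New unemployment rate = 11.05 / 190.51 = 5.80%.
Change = 5.80% − 5.42% = +0.38 percentage points.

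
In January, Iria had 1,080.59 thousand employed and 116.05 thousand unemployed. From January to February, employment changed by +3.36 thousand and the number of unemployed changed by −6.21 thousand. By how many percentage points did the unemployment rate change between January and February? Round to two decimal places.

The unemployment rate changed by −0.50 percentage points.

January: labor force = 1,080.59 + 116.05 = 1,196.64; u = 116.05/1,196.64 = 9.70%.
February: labor force = 1,083.95 + 109.84 = 1,193.79; u = 109.84/1,193.79 = 9.20%.
Change = 9.20% − 9.70% = −0.50 pp.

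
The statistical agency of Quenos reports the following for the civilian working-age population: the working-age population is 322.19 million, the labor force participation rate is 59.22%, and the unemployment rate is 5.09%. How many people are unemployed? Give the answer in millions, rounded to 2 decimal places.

Labor force = 0.5922 × 322.19 = 190.80 million.
Unemployed = 0.0509 × 190.80 ≈ 9.71 million.

About 9.71 million are unemployed.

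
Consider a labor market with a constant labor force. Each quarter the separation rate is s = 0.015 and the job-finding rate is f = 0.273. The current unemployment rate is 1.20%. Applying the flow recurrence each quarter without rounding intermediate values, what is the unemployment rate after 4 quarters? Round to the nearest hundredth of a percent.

With a fixed labor force, u_{t+1} = u_t + s·(1−u_t) − f·u_t = u_t·(1−s−f) + s.
Here 1−s−f = 0.712 and s = 0.015.
u_1 = 0.012000 × 0.712 + 0.015 = 0.023544.
u_2 = 0.023544 × 0.712 + 0.015 = 0.031763.
u_3 = 0.031763 × 0.712 + 0.015 = 0.037615.
u_4 = 0.037615 × 0.712 + 0.015 = 0.041782.

Unemployment rate after four quarters ≈ 4.18%.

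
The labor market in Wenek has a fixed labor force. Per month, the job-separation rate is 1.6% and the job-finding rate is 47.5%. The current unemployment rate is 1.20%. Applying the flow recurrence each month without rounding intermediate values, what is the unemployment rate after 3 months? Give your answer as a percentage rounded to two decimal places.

Unemployment rate after three months ≈ 2.99%.

With a fixed labor force, u_{t+1} = u_t + s·(1−u_t) − f·u_t = u_t·(1−s−f) + s.
Here 1−s−f = 0.509 and s = 0.016.
u_1 = 0.012000 × 0.509 + 0.016 = 0.022108.
u_2 = 0.022108 × 0.509 + 0.016 = 0.027253.
u_3 = 0.027253 × 0.509 + 0.016 = 0.029872.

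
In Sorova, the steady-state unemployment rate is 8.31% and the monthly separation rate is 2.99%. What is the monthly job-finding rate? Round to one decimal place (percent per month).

From u* = s/(s+f): f = s·(1−u)/u.
f = 2.99 × (1 − 0.0831) / 0.0831 = 2.7415 / 0.0831 ≈ 33.0% per month.

Job-finding rate ≈ 33.0% per month.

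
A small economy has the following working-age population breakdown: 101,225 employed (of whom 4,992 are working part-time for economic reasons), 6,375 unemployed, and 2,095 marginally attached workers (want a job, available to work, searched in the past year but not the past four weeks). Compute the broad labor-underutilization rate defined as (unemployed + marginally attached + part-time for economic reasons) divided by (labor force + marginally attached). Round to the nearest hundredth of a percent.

Labor force = 101,225 + 6,375 = 107,600.
Numerator = 6,375 + 2,095 + 4,992 = 13,462.
Denominator = 107,600 + 2,095 = 109,695.
Broad rate = 13,462 / 109,695 = 12.27%.

Broad underutilization rate ≈ 12.27%.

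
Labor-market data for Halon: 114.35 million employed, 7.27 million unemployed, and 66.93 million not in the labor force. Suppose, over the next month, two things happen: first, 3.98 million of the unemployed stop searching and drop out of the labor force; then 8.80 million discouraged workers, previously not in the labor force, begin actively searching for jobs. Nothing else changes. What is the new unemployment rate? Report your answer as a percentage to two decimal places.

New unemployment rate ≈ 9.56%.

Initially, labor force = 114.35 + 7.27 = 121.62 million, so u = 7.27/121.62 = 5.98%.
After the first change, unemployed and labor force both fall by 3.98 → E = 114.35, U = 3.29, labor force = 117.64 million.
After the second change, unemployed and labor force both rise by 8.80 → E = 114.35, U = 12.09, labor force = 126.44 million.
New unemployment rate = 12.09 / 126.44 = 9.56%.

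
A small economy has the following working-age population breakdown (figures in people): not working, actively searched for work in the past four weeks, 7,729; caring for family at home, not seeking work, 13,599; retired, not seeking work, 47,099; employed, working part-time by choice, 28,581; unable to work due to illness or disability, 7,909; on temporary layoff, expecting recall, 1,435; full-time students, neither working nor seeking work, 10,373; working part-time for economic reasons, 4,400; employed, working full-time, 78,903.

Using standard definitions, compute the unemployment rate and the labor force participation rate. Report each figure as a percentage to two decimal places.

Unemployment rate ≈ 7.57%; labor force participation rate ≈ 60.52%.

Employed = 28,581 + 4,400 + 78,903 = 111,884 (anyone who worked, including part-time for economic reasons, counts as employed).
Unemployed = 7,729 + 1,435 = 9,164 (jobless and actively searching, or on temporary layoff).
Labor force = 111,884 + 9,164 = 121,048.
Not in labor force = 13,599 + 47,099 + 7,909 + 10,373 = 78,980 (those not working and not actively searching are outside the labor force).
Civilian working-age population = 121,048 + 78,980 = 200,028.
Unemployment rate = 9,164 / 121,048 = 7.57%.
Labor force participation rate = 121,048 / 200,028 = 60.52%.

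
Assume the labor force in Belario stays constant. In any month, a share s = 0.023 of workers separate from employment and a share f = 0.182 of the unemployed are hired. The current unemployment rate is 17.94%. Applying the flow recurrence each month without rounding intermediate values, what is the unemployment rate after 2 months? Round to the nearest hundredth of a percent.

With a fixed labor force, u_{t+1} = u_t + s·(1−u_t) − f·u_t = u_t·(1−s−f) + s.
Here 1−s−f = 0.795 and s = 0.023.
u_1 = 0.179400 × 0.795 + 0.023 = 0.165623.
u_2 = 0.165623 × 0.795 + 0.023 = 0.154670.

Unemployment rate after two months ≈ 15.47%.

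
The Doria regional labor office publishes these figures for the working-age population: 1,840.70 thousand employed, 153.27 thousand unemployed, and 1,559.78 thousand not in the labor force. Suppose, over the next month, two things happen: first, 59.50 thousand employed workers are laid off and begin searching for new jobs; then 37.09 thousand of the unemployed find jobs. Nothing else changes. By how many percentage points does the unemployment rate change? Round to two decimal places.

Initially, labor force = 1,840.70 + 153.27 = 1,993.97 thousand, so u = 153.27/1,993.97 = 7.69%.
After the first change, employed falls and unemployed rises by 59.50; labor force unchanged → E = 1,781.20, U = 212.77, labor force = 1,993.97 thousand.
After the second change, unemployed falls and employed rises by 37.09; labor force unchanged → E = 1,818.29, U = 175.68, labor force = 1,993.97 thousand.
New unemployment rate = 175.68 / 1,993.97 = 8.81%.
Change = 8.81% − 7.69% = +1.12 percentage points.

The unemployment rate changes by +1.12 percentage points.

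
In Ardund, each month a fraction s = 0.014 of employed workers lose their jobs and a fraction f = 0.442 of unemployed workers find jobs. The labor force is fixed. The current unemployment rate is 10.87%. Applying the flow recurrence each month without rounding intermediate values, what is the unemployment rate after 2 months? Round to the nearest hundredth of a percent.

With a fixed labor force, u_{t+1} = u_t + s·(1−u_t) − f·u_t = u_t·(1−s−f) + s.
Here 1−s−f = 0.544 and s = 0.014.
u_1 = 0.108700 × 0.544 + 0.014 = 0.073133.
u_2 = 0.073133 × 0.544 + 0.014 = 0.053784.

Unemployment rate after two months ≈ 5.38%.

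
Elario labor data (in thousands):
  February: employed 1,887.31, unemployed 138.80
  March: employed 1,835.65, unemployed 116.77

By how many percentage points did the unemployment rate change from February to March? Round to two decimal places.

February: labor force = 1,887.31 + 138.80 = 2,026.11; u = 138.80/2,026.11 = 6.85%.
March: labor force = 1,835.65 + 116.77 = 1,952.42; u = 116.77/1,952.42 = 5.98%.
Change = 5.98% − 6.85% = −0.87 pp.

The unemployment rate changed by −0.87 percentage points.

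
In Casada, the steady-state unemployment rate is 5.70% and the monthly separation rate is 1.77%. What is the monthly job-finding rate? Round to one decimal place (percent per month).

From u* = s/(s+f): f = s·(1−u)/u.
f = 1.77 × (1 − 0.0570) / 0.0570 = 1.6691 / 0.0570 ≈ 29.3% per month.

Job-finding rate ≈ 29.3% per month.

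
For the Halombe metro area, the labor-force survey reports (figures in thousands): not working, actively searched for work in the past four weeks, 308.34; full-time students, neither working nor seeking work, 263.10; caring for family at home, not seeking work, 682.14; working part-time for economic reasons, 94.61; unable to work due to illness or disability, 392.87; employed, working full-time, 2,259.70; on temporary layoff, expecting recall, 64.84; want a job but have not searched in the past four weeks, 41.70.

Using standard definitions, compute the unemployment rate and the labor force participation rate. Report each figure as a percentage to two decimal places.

Employed = 94.61 + 2,259.70 = 2,354.31 thousand (anyone who worked, including part-time for economic reasons, counts as employed).
Unemployed = 308.34 + 64.84 = 373.18 thousand (jobless and actively searching, or on temporary layoff).
Labor force = 2,354.31 + 373.18 = 2,727.49 thousand.
Not in labor force = 263.10 + 682.14 + 392.87 + 41.70 = 1,379.81 thousand (those not working and not actively searching are outside the labor force — including those who want a job but have given up searching).
Civilian working-age population = 2,727.49 + 1,379.81 = 4,107.30 thousand.
Unemployment rate = 373.18 / 2,727.49 = 13.68%.
Labor force participation rate = 2,727.49 / 4,107.30 = 66.41%.

Unemployment rate ≈ 13.68%; labor force participation rate ≈ 66.41%.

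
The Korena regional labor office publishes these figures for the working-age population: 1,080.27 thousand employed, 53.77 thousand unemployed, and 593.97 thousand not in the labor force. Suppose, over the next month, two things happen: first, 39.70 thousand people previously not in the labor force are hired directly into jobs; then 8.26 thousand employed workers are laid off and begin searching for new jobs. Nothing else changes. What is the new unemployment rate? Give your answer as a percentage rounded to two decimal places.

Initially, labor force = 1,080.27 + 53.77 = 1,134.04 thousand, so u = 53.77/1,134.04 = 4.74%.
After the first change, employed and labor force both rise by 39.70; unemployed unchanged → E = 1,119.97, U = 53.77, labor force = 1,173.74 thousand.
After the second change, employed falls and unemployed rises by 8.26; labor force unchanged → E = 1,111.71, U = 62.03, labor force = 1,173.74 thousand.
New unemployment rate = 62.03 / 1,173.74 = 5.28%.

New unemployment rate ≈ 5.28%.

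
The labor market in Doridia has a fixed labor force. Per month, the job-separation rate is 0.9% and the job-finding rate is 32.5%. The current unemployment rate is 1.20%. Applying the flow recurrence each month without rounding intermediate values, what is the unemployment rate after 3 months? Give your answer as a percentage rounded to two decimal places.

With a fixed labor force, u_{t+1} = u_t + s·(1−u_t) − f·u_t = u_t·(1−s−f) + s.
Here 1−s−f = 0.666 and s = 0.009.
u_1 = 0.012000 × 0.666 + 0.009 = 0.016992.
u_2 = 0.016992 × 0.666 + 0.009 = 0.020317.
u_3 = 0.020317 × 0.666 + 0.009 = 0.022531.

Unemployment rate after three months ≈ 2.25%.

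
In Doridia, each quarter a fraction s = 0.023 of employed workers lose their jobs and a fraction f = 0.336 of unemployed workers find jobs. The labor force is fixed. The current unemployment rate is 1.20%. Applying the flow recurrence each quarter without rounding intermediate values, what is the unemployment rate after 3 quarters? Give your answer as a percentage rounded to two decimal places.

With a fixed labor force, u_{t+1} = u_t + s·(1−u_t) − f·u_t = u_t·(1−s−f) + s.
Here 1−s−f = 0.641 and s = 0.023.
u_1 = 0.012000 × 0.641 + 0.023 = 0.030692.
u_2 = 0.030692 × 0.641 + 0.023 = 0.042674.
u_3 = 0.042674 × 0.641 + 0.023 = 0.050354.

Unemployment rate after three quarters ≈ 5.04%.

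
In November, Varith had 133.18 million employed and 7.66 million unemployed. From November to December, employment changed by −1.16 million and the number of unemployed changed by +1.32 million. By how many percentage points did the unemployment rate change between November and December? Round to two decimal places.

The unemployment rate changed by +0.93 percentage points.

November: labor force = 133.18 + 7.66 = 140.84; u = 7.66/140.84 = 5.44%.
December: labor force = 132.02 + 8.98 = 141.00; u = 8.98/141.00 = 6.37%.
Change = 6.37% − 5.44% = +0.93 pp.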